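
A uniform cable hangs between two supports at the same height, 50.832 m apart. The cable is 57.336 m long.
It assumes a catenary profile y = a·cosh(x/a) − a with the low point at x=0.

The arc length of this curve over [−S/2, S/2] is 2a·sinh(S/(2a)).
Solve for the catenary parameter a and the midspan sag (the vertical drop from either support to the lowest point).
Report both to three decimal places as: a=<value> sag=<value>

seed: a₀ = √(S³/(24(L−S))) = √(50.832³/(24·6.504)) = 29.007474
iter 1: u=0.876188  f(a)=+2.543e-01  f'(a)=-4.838e-01  a ← 29.007474 − (+2.543e-01/-4.838e-01) = 29.533021
iter 2: u=0.860596  f(a)=+7.075e-03  f'(a)=-4.572e-01  a ← 29.533021 − (+7.075e-03/-4.572e-01) = 29.548494
iter 3: u=0.860145  f(a)=+5.825e-06  f'(a)=-4.565e-01  a ← 29.548494 − (+5.825e-06/-4.565e-01) = 29.548506
iter 4: u=0.860145  f(a)=+3.951e-12  f'(a)=-4.565e-01  a ← 29.548506 − (+3.951e-12/-4.565e-01) = 29.548506
converged: |Δa| < 1e-12 after 4 iterations
sag = a·(cosh(S/(2a)) − 1) = 29.548506·(cosh(0.860145) − 1) = 11.621488
T_max/T_min = cosh(S/(2a)) = 1.393302

a=29.549 sag=11.621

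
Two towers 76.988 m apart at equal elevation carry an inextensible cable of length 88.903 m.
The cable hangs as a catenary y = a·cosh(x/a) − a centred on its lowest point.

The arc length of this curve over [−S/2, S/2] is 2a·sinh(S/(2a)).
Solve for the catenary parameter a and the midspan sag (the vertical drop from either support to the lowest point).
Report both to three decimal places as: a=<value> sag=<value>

a=40.843 sag=19.523

seed: a₀ = √(S³/(24(L−S))) = √(76.988³/(24·11.915)) = 39.946792
iter 1: u=0.963632  f(a)=+5.656e-01  f'(a)=-6.538e-01  a ← 39.946792 − (+5.656e-01/-6.538e-01) = 40.811873
iter 2: u=0.943206  f(a)=+1.889e-02  f'(a)=-6.108e-01  a ← 40.811873 − (+1.889e-02/-6.108e-01) = 40.842808
iter 3: u=0.942492  f(a)=+2.270e-05  f'(a)=-6.093e-01  a ← 40.842808 − (+2.270e-05/-6.093e-01) = 40.842845
iter 4: u=0.942491  f(a)=+3.284e-11  f'(a)=-6.093e-01  a ← 40.842845 − (+3.284e-11/-6.093e-01) = 40.842845
iter 5: u=0.942491  f(a)=+0.000e+00  f'(a)=-6.093e-01  a ← 40.842845 − (+0.000e+00/-6.093e-01) = 40.842845
converged: |Δa| < 1e-12 after 5 iterations
sag = a·(cosh(S/(2a)) − 1) = 40.842845·(cosh(0.942491) − 1) = 19.523320
T_max/T_min = cosh(S/(2a)) = 1.478011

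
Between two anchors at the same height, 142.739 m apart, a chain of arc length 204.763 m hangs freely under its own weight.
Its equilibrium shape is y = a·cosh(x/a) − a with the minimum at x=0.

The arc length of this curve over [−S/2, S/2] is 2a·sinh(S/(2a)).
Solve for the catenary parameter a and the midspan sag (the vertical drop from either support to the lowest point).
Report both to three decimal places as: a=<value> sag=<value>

seed: a₀ = √(S³/(24(L−S))) = √(142.739³/(24·62.024)) = 44.200631
iter 1: u=1.614672  f(a)=+8.606e+00  f'(a)=-3.610e+00  a ← 44.200631 − (+8.606e+00/-3.610e+00) = 46.584728
iter 2: u=1.532036  f(a)=+7.453e-01  f'(a)=-3.009e+00  a ← 46.584728 − (+7.453e-01/-3.009e+00) = 46.832412
iter 3: u=1.523934  f(a)=+6.762e-03  f'(a)=-2.955e+00  a ← 46.832412 − (+6.762e-03/-2.955e+00) = 46.834700
iter 4: u=1.523859  f(a)=+5.677e-07  f'(a)=-2.954e+00  a ← 46.834700 − (+5.677e-07/-2.954e+00) = 46.834700
iter 5: u=1.523859  f(a)=-2.842e-14  f'(a)=-2.954e+00  a ← 46.834700 − (-2.842e-14/-2.954e+00) = 46.834700
converged: |Δa| < 1e-12 after 5 iterations
sag = a·(cosh(S/(2a)) − 1) = 46.834700·(cosh(1.523859) − 1) = 65.750648
T_max/T_min = cosh(S/(2a)) = 2.403887

a=46.835 sag=65.751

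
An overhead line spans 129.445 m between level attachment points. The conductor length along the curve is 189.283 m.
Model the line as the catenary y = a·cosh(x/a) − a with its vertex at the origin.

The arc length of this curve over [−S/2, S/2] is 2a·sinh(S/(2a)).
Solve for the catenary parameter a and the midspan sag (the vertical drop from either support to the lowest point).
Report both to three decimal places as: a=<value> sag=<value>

a=41.314 sag=61.952

seed: a₀ = √(S³/(24(L−S))) = √(129.445³/(24·59.838)) = 38.862771
iter 1: u=1.665411  f(a)=+8.868e+00  f'(a)=-4.023e+00  a ← 38.862771 − (+8.868e+00/-4.023e+00) = 41.067278
iter 2: u=1.576011  f(a)=+8.105e-01  f'(a)=-3.318e+00  a ← 41.067278 − (+8.105e-01/-3.318e+00) = 41.311552
iter 3: u=1.566693  f(a)=+8.275e-03  f'(a)=-3.251e+00  a ← 41.311552 − (+8.275e-03/-3.251e+00) = 41.314097
iter 4: u=1.566596  f(a)=+8.820e-07  f'(a)=-3.250e+00  a ← 41.314097 − (+8.820e-07/-3.250e+00) = 41.314098
iter 5: u=1.566596  f(a)=+2.842e-14  f'(a)=-3.250e+00  a ← 41.314098 − (+2.842e-14/-3.250e+00) = 41.314098
converged: |Δa| < 1e-12 after 5 iterations
sag = a·(cosh(S/(2a)) − 1) = 41.314098·(cosh(1.566596) − 1) = 61.951909
T_max/T_min = cosh(S/(2a)) = 2.499534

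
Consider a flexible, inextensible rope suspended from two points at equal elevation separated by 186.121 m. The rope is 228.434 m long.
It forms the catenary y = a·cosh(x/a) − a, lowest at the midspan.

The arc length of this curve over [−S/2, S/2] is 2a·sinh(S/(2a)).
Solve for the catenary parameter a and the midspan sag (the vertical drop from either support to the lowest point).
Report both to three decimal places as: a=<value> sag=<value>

seed: a₀ = √(S³/(24(L−S))) = √(186.121³/(24·42.313)) = 79.680222
iter 1: u=1.167925  f(a)=+2.981e+00  f'(a)=-1.214e+00  a ← 79.680222 − (+2.981e+00/-1.214e+00) = 82.135682
iter 2: u=1.133009  f(a)=+1.434e-01  f'(a)=-1.100e+00  a ← 82.135682 − (+1.434e-01/-1.100e+00) = 82.266017
iter 3: u=1.131214  f(a)=+3.686e-04  f'(a)=-1.094e+00  a ← 82.266017 − (+3.686e-04/-1.094e+00) = 82.266354
iter 4: u=1.131210  f(a)=+2.450e-09  f'(a)=-1.094e+00  a ← 82.266354 − (+2.450e-09/-1.094e+00) = 82.266354
iter 5: u=1.131210  f(a)=+5.684e-14  f'(a)=-1.094e+00  a ← 82.266354 − (+5.684e-14/-1.094e+00) = 82.266354
converged: |Δa| < 1e-12 after 5 iterations
sag = a·(cosh(S/(2a)) − 1) = 82.266354·(cosh(1.131210) − 1) = 58.493285
T_max/T_min = cosh(S/(2a)) = 1.711023

a=82.266 sag=58.493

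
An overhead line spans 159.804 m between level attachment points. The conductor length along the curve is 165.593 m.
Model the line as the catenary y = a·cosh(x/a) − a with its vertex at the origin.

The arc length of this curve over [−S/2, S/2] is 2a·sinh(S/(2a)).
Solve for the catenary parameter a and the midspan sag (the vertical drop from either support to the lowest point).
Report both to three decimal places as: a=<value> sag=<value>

a=172.309 sag=18.860

seed: a₀ = √(S³/(24(L−S))) = √(159.804³/(24·5.789)) = 171.385499
iter 1: u=0.466212  f(a)=+6.324e-02  f'(a)=-6.904e-02  a ← 171.385499 − (+6.324e-02/-6.904e-02) = 172.301549
iter 2: u=0.463733  f(a)=+5.106e-04  f'(a)=-6.792e-02  a ← 172.301549 − (+5.106e-04/-6.792e-02) = 172.309067
iter 3: u=0.463713  f(a)=+3.389e-08  f'(a)=-6.792e-02  a ← 172.309067 − (+3.389e-08/-6.792e-02) = 172.309067
iter 4: u=0.463713  f(a)=+2.842e-14  f'(a)=-6.792e-02  a ← 172.309067 − (+2.842e-14/-6.792e-02) = 172.309067
converged: |Δa| < 1e-12 after 4 iterations
sag = a·(cosh(S/(2a)) − 1) = 172.309067·(cosh(0.463713) − 1) = 18.860164
T_max/T_min = cosh(S/(2a)) = 1.109455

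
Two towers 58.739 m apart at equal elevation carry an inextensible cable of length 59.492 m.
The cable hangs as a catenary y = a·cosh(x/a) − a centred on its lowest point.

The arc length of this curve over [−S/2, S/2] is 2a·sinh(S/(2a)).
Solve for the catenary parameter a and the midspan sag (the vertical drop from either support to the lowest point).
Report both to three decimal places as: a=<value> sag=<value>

seed: a₀ = √(S³/(24(L−S))) = √(58.739³/(24·0.753)) = 105.897745
iter 1: u=0.277338  f(a)=+2.901e-03  f'(a)=-1.433e-02  a ← 105.897745 − (+2.901e-03/-1.433e-02) = 106.100189
iter 2: u=0.276809  f(a)=+8.341e-06  f'(a)=-1.425e-02  a ← 106.100189 − (+8.341e-06/-1.425e-02) = 106.100775
iter 3: u=0.276808  f(a)=+6.937e-11  f'(a)=-1.425e-02  a ← 106.100775 − (+6.937e-11/-1.425e-02) = 106.100775
iter 4: u=0.276808  f(a)=+7.105e-15  f'(a)=-1.425e-02  a ← 106.100775 − (+7.105e-15/-1.425e-02) = 106.100775
converged: |Δa| < 1e-12 after 4 iterations
sag = a·(cosh(S/(2a)) − 1) = 106.100775·(cosh(0.276808) − 1) = 4.090872
T_max/T_min = cosh(S/(2a)) = 1.038556

a=106.101 sag=4.091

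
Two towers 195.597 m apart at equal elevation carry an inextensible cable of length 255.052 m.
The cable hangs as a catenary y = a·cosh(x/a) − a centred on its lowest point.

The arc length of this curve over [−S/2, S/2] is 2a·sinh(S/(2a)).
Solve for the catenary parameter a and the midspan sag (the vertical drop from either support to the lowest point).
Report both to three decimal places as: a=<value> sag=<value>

a=75.512 sag=72.694

seed: a₀ = √(S³/(24(L−S))) = √(195.597³/(24·59.455)) = 72.417491
iter 1: u=1.350482  f(a)=+5.663e+00  f'(a)=-1.962e+00  a ← 72.417491 − (+5.663e+00/-1.962e+00) = 75.304441
iter 2: u=1.298708  f(a)=+3.563e-01  f'(a)=-1.722e+00  a ← 75.304441 − (+3.563e-01/-1.722e+00) = 75.511338
iter 3: u=1.295150  f(a)=+1.619e-03  f'(a)=-1.706e+00  a ← 75.511338 − (+1.619e-03/-1.706e+00) = 75.512287
iter 4: u=1.295134  f(a)=+3.378e-08  f'(a)=-1.706e+00  a ← 75.512287 − (+3.378e-08/-1.706e+00) = 75.512287
iter 5: u=1.295134  f(a)=+0.000e+00  f'(a)=-1.706e+00  a ← 75.512287 − (+0.000e+00/-1.706e+00) = 75.512287
converged: |Δa| < 1e-12 after 5 iterations
sag = a·(cosh(S/(2a)) − 1) = 75.512287·(cosh(1.295134) − 1) = 72.693604
T_max/T_min = cosh(S/(2a)) = 1.962673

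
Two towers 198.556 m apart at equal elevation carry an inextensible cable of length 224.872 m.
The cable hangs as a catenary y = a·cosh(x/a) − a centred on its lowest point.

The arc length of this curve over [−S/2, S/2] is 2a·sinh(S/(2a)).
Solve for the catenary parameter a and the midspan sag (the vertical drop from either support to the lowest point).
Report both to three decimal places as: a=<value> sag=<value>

seed: a₀ = √(S³/(24(L−S))) = √(198.556³/(24·26.316)) = 111.329168
iter 1: u=0.891752  f(a)=+1.066e+00  f'(a)=-5.114e-01  a ← 111.329168 − (+1.066e+00/-5.114e-01) = 113.414236
iter 2: u=0.875357  f(a)=+3.070e-02  f'(a)=-4.824e-01  a ← 113.414236 − (+3.070e-02/-4.824e-01) = 113.477870
iter 3: u=0.874867  f(a)=+2.710e-05  f'(a)=-4.815e-01  a ← 113.477870 − (+2.710e-05/-4.815e-01) = 113.477926
iter 4: u=0.874866  f(a)=+2.120e-11  f'(a)=-4.815e-01  a ← 113.477926 − (+2.120e-11/-4.815e-01) = 113.477926
converged: |Δa| < 1e-12 after 4 iterations
sag = a·(cosh(S/(2a)) − 1) = 113.477926·(cosh(0.874866) − 1) = 46.269042
T_max/T_min = cosh(S/(2a)) = 1.407736

a=113.478 sag=46.269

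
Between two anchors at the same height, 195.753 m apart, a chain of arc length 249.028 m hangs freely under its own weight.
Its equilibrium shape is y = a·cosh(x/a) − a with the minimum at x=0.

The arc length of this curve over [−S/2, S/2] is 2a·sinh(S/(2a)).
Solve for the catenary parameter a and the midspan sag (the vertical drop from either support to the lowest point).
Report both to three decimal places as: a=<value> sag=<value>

a=79.543 sag=68.209

seed: a₀ = √(S³/(24(L−S))) = √(195.753³/(24·53.275)) = 76.594095
iter 1: u=1.277860  f(a)=+4.523e+00  f'(a)=-1.632e+00  a ← 76.594095 − (+4.523e+00/-1.632e+00) = 79.365515
iter 2: u=1.233237  f(a)=+2.571e-01  f'(a)=-1.451e+00  a ← 79.365515 − (+2.571e-01/-1.451e+00) = 79.542653
iter 3: u=1.230491  f(a)=+9.412e-04  f'(a)=-1.441e+00  a ← 79.542653 − (+9.412e-04/-1.441e+00) = 79.543306
iter 4: u=1.230481  f(a)=+1.272e-08  f'(a)=-1.441e+00  a ← 79.543306 − (+1.272e-08/-1.441e+00) = 79.543306
iter 5: u=1.230481  f(a)=+5.684e-14  f'(a)=-1.441e+00  a ← 79.543306 − (+5.684e-14/-1.441e+00) = 79.543306
converged: |Δa| < 1e-12 after 5 iterations
sag = a·(cosh(S/(2a)) − 1) = 79.543306·(cosh(1.230481) − 1) = 68.209439
T_max/T_min = cosh(S/(2a)) = 1.857513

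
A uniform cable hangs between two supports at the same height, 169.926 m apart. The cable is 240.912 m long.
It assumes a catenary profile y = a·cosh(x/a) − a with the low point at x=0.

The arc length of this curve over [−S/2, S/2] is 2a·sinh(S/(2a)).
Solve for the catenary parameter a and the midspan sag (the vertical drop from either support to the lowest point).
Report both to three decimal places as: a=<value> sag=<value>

a=56.750 sag=76.405

seed: a₀ = √(S³/(24(L−S))) = √(169.926³/(24·70.986)) = 53.665821
iter 1: u=1.583186  f(a)=+9.446e+00  f'(a)=-3.371e+00  a ← 53.665821 − (+9.446e+00/-3.371e+00) = 56.468177
iter 2: u=1.504617  f(a)=+7.903e-01  f'(a)=-2.828e+00  a ← 56.468177 − (+7.903e-01/-2.828e+00) = 56.747617
iter 3: u=1.497208  f(a)=+6.649e-03  f'(a)=-2.781e+00  a ← 56.747617 − (+6.649e-03/-2.781e+00) = 56.750007
iter 4: u=1.497145  f(a)=+4.793e-07  f'(a)=-2.780e+00  a ← 56.750007 − (+4.793e-07/-2.780e+00) = 56.750008
iter 5: u=1.497145  f(a)=-5.684e-14  f'(a)=-2.780e+00  a ← 56.750008 − (-5.684e-14/-2.780e+00) = 56.750008
converged: |Δa| < 1e-12 after 5 iterations
sag = a·(cosh(S/(2a)) − 1) = 56.750008·(cosh(1.497145) − 1) = 76.404832
T_max/T_min = cosh(S/(2a)) = 2.346340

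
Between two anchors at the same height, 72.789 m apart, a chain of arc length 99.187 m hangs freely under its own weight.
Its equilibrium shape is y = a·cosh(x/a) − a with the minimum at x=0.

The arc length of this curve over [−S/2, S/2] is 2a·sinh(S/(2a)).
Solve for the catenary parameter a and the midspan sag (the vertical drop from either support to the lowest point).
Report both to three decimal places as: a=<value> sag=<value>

a=25.916 sag=30.041

seed: a₀ = √(S³/(24(L−S))) = √(72.789³/(24·26.398)) = 24.672178
iter 1: u=1.475123  f(a)=+3.025e+00  f'(a)=-2.643e+00  a ← 24.672178 − (+3.025e+00/-2.643e+00) = 25.816795
iter 2: u=1.409722  f(a)=+2.233e-01  f'(a)=-2.266e+00  a ← 25.816795 − (+2.233e-01/-2.266e+00) = 25.915321
iter 3: u=1.404362  f(a)=+1.430e-03  f'(a)=-2.237e+00  a ← 25.915321 − (+1.430e-03/-2.237e+00) = 25.915961
iter 4: u=1.404328  f(a)=+5.953e-08  f'(a)=-2.237e+00  a ← 25.915961 − (+5.953e-08/-2.237e+00) = 25.915961
iter 5: u=1.404328  f(a)=-1.421e-14  f'(a)=-2.237e+00  a ← 25.915961 − (-1.421e-14/-2.237e+00) = 25.915961
converged: |Δa| < 1e-12 after 5 iterations
sag = a·(cosh(S/(2a)) − 1) = 25.915961·(cosh(1.404328) − 1) = 30.040739
T_max/T_min = cosh(S/(2a)) = 2.159160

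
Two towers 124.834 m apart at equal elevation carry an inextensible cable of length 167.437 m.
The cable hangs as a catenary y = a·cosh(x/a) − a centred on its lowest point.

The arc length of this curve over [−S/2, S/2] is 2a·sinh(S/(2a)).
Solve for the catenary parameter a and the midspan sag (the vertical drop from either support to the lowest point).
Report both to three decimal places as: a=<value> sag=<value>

seed: a₀ = √(S³/(24(L−S))) = √(124.834³/(24·42.603)) = 43.618790
iter 1: u=1.430966  f(a)=+4.581e+00  f'(a)=-2.384e+00  a ← 43.618790 − (+4.581e+00/-2.384e+00) = 45.540359
iter 2: u=1.370586  f(a)=+3.201e-01  f'(a)=-2.061e+00  a ← 45.540359 − (+3.201e-01/-2.061e+00) = 45.695643
iter 3: u=1.365929  f(a)=+1.823e-03  f'(a)=-2.038e+00  a ← 45.695643 − (+1.823e-03/-2.038e+00) = 45.696537
iter 4: u=1.365902  f(a)=+5.983e-08  f'(a)=-2.038e+00  a ← 45.696537 − (+5.983e-08/-2.038e+00) = 45.696537
iter 5: u=1.365902  f(a)=+2.842e-14  f'(a)=-2.038e+00  a ← 45.696537 − (+2.842e-14/-2.038e+00) = 45.696537
converged: |Δa| < 1e-12 after 5 iterations
sag = a·(cosh(S/(2a)) − 1) = 45.696537·(cosh(1.365902) − 1) = 49.681451
T_max/T_min = cosh(S/(2a)) = 2.087204

a=45.697 sag=49.681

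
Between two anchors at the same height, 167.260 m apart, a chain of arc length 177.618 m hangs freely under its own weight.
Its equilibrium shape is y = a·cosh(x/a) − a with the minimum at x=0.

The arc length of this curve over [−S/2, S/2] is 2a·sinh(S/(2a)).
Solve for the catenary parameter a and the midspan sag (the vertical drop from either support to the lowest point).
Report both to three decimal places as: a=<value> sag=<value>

a=138.454 sag=26.035

seed: a₀ = √(S³/(24(L−S))) = √(167.260³/(24·10.358)) = 137.196984
iter 1: u=0.609562  f(a)=+1.941e-01  f'(a)=-1.567e-01  a ← 137.196984 − (+1.941e-01/-1.567e-01) = 138.436101
iter 2: u=0.604105  f(a)=+2.662e-03  f'(a)=-1.524e-01  a ← 138.436101 − (+2.662e-03/-1.524e-01) = 138.453565
iter 3: u=0.604029  f(a)=+5.157e-07  f'(a)=-1.524e-01  a ← 138.453565 − (+5.157e-07/-1.524e-01) = 138.453568
iter 4: u=0.604029  f(a)=+2.842e-14  f'(a)=-1.524e-01  a ← 138.453568 − (+2.842e-14/-1.524e-01) = 138.453568
converged: |Δa| < 1e-12 after 4 iterations
sag = a·(cosh(S/(2a)) − 1) = 138.453568·(cosh(0.604029) − 1) = 26.034818
T_max/T_min = cosh(S/(2a)) = 1.188040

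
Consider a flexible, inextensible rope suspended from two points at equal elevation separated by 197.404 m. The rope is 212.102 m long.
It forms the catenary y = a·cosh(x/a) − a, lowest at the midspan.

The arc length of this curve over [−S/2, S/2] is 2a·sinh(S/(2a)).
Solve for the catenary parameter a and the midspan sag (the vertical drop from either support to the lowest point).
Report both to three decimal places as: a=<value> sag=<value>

a=149.294 sag=33.833

seed: a₀ = √(S³/(24(L−S))) = √(197.404³/(24·14.698)) = 147.672348
iter 1: u=0.668385  f(a)=+3.318e-01  f'(a)=-2.081e-01  a ← 147.672348 − (+3.318e-01/-2.081e-01) = 149.266893
iter 2: u=0.661245  f(a)=+5.451e-03  f'(a)=-2.013e-01  a ← 149.266893 − (+5.451e-03/-2.013e-01) = 149.293971
iter 3: u=0.661125  f(a)=+1.526e-06  f'(a)=-2.012e-01  a ← 149.293971 − (+1.526e-06/-2.012e-01) = 149.293979
iter 4: u=0.661125  f(a)=+1.137e-13  f'(a)=-2.012e-01  a ← 149.293979 − (+1.137e-13/-2.012e-01) = 149.293979
converged: |Δa| < 1e-12 after 4 iterations
sag = a·(cosh(S/(2a)) − 1) = 149.293979·(cosh(0.661125) − 1) = 33.833045
T_max/T_min = cosh(S/(2a)) = 1.226620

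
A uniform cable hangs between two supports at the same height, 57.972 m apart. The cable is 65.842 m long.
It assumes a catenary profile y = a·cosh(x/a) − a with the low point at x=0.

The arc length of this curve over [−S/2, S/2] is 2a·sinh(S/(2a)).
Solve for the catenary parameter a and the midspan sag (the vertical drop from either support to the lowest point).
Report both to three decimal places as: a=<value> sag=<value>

a=32.751 sag=13.686

seed: a₀ = √(S³/(24(L−S))) = √(57.972³/(24·7.870)) = 32.116961
iter 1: u=0.902514  f(a)=+3.268e-01  f'(a)=-5.312e-01  a ← 32.116961 − (+3.268e-01/-5.312e-01) = 32.732202
iter 2: u=0.885550  f(a)=+9.627e-03  f'(a)=-5.003e-01  a ← 32.732202 − (+9.627e-03/-5.003e-01) = 32.751444
iter 3: u=0.885030  f(a)=+8.916e-06  f'(a)=-4.994e-01  a ← 32.751444 − (+8.916e-06/-4.994e-01) = 32.751462
iter 4: u=0.885029  f(a)=+7.674e-12  f'(a)=-4.994e-01  a ← 32.751462 − (+7.674e-12/-4.994e-01) = 32.751462
converged: |Δa| < 1e-12 after 4 iterations
sag = a·(cosh(S/(2a)) − 1) = 32.751462·(cosh(0.885029) − 1) = 13.686136
T_max/T_min = cosh(S/(2a)) = 1.417879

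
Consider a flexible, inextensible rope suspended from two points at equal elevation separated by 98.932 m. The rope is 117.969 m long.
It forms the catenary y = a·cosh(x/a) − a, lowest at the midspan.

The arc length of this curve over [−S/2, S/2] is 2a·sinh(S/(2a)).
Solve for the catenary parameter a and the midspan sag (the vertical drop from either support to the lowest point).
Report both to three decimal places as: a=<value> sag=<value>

seed: a₀ = √(S³/(24(L−S))) = √(98.932³/(24·19.037)) = 46.036289
iter 1: u=1.074500  f(a)=+1.130e+00  f'(a)=-9.266e-01  a ← 46.036289 − (+1.130e+00/-9.266e-01) = 47.255495
iter 2: u=1.046778  f(a)=+4.643e-02  f'(a)=-8.518e-01  a ← 47.255495 − (+4.643e-02/-8.518e-01) = 47.310006
iter 3: u=1.045572  f(a)=+8.589e-05  f'(a)=-8.487e-01  a ← 47.310006 − (+8.589e-05/-8.487e-01) = 47.310107
iter 4: u=1.045569  f(a)=+2.951e-10  f'(a)=-8.486e-01  a ← 47.310107 − (+2.951e-10/-8.486e-01) = 47.310107
iter 5: u=1.045569  f(a)=-1.421e-14  f'(a)=-8.486e-01  a ← 47.310107 − (-1.421e-14/-8.486e-01) = 47.310107
converged: |Δa| < 1e-12 after 5 iterations
sag = a·(cosh(S/(2a)) − 1) = 47.310107·(cosh(1.045569) − 1) = 28.303499
T_max/T_min = cosh(S/(2a)) = 1.598255

a=47.310 sag=28.303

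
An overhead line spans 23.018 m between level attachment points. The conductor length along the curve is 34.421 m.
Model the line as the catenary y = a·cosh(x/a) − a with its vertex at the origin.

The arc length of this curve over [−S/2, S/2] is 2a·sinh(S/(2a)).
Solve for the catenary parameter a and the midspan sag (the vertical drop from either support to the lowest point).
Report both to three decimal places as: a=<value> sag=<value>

seed: a₀ = √(S³/(24(L−S))) = √(23.018³/(24·11.403)) = 6.675537
iter 1: u=1.724056  f(a)=+1.820e+00  f'(a)=-4.546e+00  a ← 6.675537 − (+1.820e+00/-4.546e+00) = 7.075848
iter 2: u=1.626519  f(a)=+1.765e-01  f'(a)=-3.703e+00  a ← 7.075848 − (+1.765e-01/-3.703e+00) = 7.123523
iter 3: u=1.615633  f(a)=+2.056e-03  f'(a)=-3.617e+00  a ← 7.123523 − (+2.056e-03/-3.617e+00) = 7.124091
iter 4: u=1.615504  f(a)=+2.859e-07  f'(a)=-3.616e+00  a ← 7.124091 − (+2.859e-07/-3.616e+00) = 7.124091
iter 5: u=1.615504  f(a)=+0.000e+00  f'(a)=-3.616e+00  a ← 7.124091 − (+0.000e+00/-3.616e+00) = 7.124091
converged: |Δa| < 1e-12 after 5 iterations
sag = a·(cosh(S/(2a)) − 1) = 7.124091·(cosh(1.615504) − 1) = 11.502610
T_max/T_min = cosh(S/(2a)) = 2.614607

a=7.124 sag=11.503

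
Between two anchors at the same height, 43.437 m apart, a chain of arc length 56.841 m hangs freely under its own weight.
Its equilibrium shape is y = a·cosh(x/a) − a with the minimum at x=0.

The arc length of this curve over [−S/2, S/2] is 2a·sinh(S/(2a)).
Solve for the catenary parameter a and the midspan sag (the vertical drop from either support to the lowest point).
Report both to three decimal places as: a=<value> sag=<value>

a=16.653 sag=16.287

seed: a₀ = √(S³/(24(L−S))) = √(43.437³/(24·13.404)) = 15.961250
iter 1: u=1.360702  f(a)=+1.297e+00  f'(a)=-2.012e+00  a ← 15.961250 − (+1.297e+00/-2.012e+00) = 16.605946
iter 2: u=1.307875  f(a)=+8.272e-02  f'(a)=-1.763e+00  a ← 16.605946 − (+8.272e-02/-1.763e+00) = 16.652877
iter 3: u=1.304189  f(a)=+3.872e-04  f'(a)=-1.746e+00  a ← 16.652877 − (+3.872e-04/-1.746e+00) = 16.653098
iter 4: u=1.304172  f(a)=+8.571e-09  f'(a)=-1.746e+00  a ← 16.653098 − (+8.571e-09/-1.746e+00) = 16.653098
iter 5: u=1.304172  f(a)=+0.000e+00  f'(a)=-1.746e+00  a ← 16.653098 − (+0.000e+00/-1.746e+00) = 16.653098
converged: |Δa| < 1e-12 after 5 iterations
sag = a·(cosh(S/(2a)) − 1) = 16.653098·(cosh(1.304172) − 1) = 16.287007
T_max/T_min = cosh(S/(2a)) = 1.978017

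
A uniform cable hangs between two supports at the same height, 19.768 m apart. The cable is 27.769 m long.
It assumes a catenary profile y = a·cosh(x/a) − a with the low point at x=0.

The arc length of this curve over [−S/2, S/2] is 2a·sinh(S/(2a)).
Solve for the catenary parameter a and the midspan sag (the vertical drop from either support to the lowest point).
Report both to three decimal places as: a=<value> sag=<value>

seed: a₀ = √(S³/(24(L−S))) = √(19.768³/(24·8.001)) = 6.342586
iter 1: u=1.558355  f(a)=+1.030e+00  f'(a)=-3.191e+00  a ← 6.342586 − (+1.030e+00/-3.191e+00) = 6.665226
iter 2: u=1.482920  f(a)=+8.378e-02  f'(a)=-2.691e+00  a ← 6.665226 − (+8.378e-02/-2.691e+00) = 6.696357
iter 3: u=1.476026  f(a)=+6.633e-04  f'(a)=-2.649e+00  a ← 6.696357 − (+6.633e-04/-2.649e+00) = 6.696607
iter 4: u=1.475971  f(a)=+4.230e-08  f'(a)=-2.648e+00  a ← 6.696607 − (+4.230e-08/-2.648e+00) = 6.696607
iter 5: u=1.475971  f(a)=+7.105e-15  f'(a)=-2.648e+00  a ← 6.696607 − (+7.105e-15/-2.648e+00) = 6.696607
converged: |Δa| < 1e-12 after 5 iterations
sag = a·(cosh(S/(2a)) − 1) = 6.696607·(cosh(1.475971) − 1) = 8.718447
T_max/T_min = cosh(S/(2a)) = 2.301920

a=6.697 sag=8.718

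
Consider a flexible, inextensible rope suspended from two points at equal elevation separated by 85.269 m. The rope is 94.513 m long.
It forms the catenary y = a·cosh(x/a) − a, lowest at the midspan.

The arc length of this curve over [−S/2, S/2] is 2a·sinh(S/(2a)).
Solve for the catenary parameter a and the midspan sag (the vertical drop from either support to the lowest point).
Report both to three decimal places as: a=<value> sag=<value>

a=53.702 sag=17.832

seed: a₀ = √(S³/(24(L−S))) = √(85.269³/(24·9.244)) = 52.862922
iter 1: u=0.806510  f(a)=+3.053e-01  f'(a)=-3.730e-01  a ← 52.862922 − (+3.053e-01/-3.730e-01) = 53.681489
iter 2: u=0.794212  f(a)=+7.237e-03  f'(a)=-3.555e-01  a ← 53.681489 − (+7.237e-03/-3.555e-01) = 53.701844
iter 3: u=0.793911  f(a)=+4.284e-06  f'(a)=-3.551e-01  a ← 53.701844 − (+4.284e-06/-3.551e-01) = 53.701856
iter 4: u=0.793911  f(a)=+1.506e-12  f'(a)=-3.551e-01  a ← 53.701856 − (+1.506e-12/-3.551e-01) = 53.701856
converged: |Δa| < 1e-12 after 4 iterations
sag = a·(cosh(S/(2a)) − 1) = 53.701856·(cosh(0.793911) − 1) = 17.831815
T_max/T_min = cosh(S/(2a)) = 1.332052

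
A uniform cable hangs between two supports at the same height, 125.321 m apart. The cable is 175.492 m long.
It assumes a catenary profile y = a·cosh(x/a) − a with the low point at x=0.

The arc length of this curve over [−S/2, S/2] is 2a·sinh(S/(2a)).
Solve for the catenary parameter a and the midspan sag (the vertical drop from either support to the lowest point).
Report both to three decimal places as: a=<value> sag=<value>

seed: a₀ = √(S³/(24(L−S))) = √(125.321³/(24·50.171)) = 40.430003
iter 1: u=1.549851  f(a)=+6.382e+00  f'(a)=-3.132e+00  a ← 40.430003 − (+6.382e+00/-3.132e+00) = 42.468002
iter 2: u=1.475476  f(a)=+5.143e-01  f'(a)=-2.645e+00  a ← 42.468002 − (+5.143e-01/-2.645e+00) = 42.662418
iter 3: u=1.468752  f(a)=+3.987e-03  f'(a)=-2.605e+00  a ← 42.662418 − (+3.987e-03/-2.605e+00) = 42.663949
iter 4: u=1.468699  f(a)=+2.437e-07  f'(a)=-2.604e+00  a ← 42.663949 − (+2.437e-07/-2.604e+00) = 42.663949
iter 5: u=1.468699  f(a)=+0.000e+00  f'(a)=-2.604e+00  a ← 42.663949 − (+0.000e+00/-2.604e+00) = 42.663949
converged: |Δa| < 1e-12 after 5 iterations
sag = a·(cosh(S/(2a)) − 1) = 42.663949·(cosh(1.468699) − 1) = 54.904351
T_max/T_min = cosh(S/(2a)) = 2.286903

a=42.664 sag=54.904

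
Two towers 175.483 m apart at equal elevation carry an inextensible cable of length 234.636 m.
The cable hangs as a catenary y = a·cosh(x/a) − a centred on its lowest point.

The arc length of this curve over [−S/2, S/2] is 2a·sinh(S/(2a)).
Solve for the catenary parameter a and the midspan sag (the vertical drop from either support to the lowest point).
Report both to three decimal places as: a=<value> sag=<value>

seed: a₀ = √(S³/(24(L−S))) = √(175.483³/(24·59.153)) = 61.696222
iter 1: u=1.422154  f(a)=+6.278e+00  f'(a)=-2.334e+00  a ← 61.696222 − (+6.278e+00/-2.334e+00) = 64.385568
iter 2: u=1.362751  f(a)=+4.338e-01  f'(a)=-2.022e+00  a ← 64.385568 − (+4.338e-01/-2.022e+00) = 64.600128
iter 3: u=1.358225  f(a)=+2.412e-03  f'(a)=-2.000e+00  a ← 64.600128 − (+2.412e-03/-2.000e+00) = 64.601334
iter 4: u=1.358199  f(a)=+7.544e-08  f'(a)=-1.999e+00  a ← 64.601334 − (+7.544e-08/-1.999e+00) = 64.601335
iter 5: u=1.358199  f(a)=-2.842e-14  f'(a)=-1.999e+00  a ← 64.601335 − (-2.842e-14/-1.999e+00) = 64.601335
converged: |Δa| < 1e-12 after 5 iterations
sag = a·(cosh(S/(2a)) − 1) = 64.601335·(cosh(1.358199) − 1) = 69.327175
T_max/T_min = cosh(S/(2a)) = 2.073154

a=64.601 sag=69.327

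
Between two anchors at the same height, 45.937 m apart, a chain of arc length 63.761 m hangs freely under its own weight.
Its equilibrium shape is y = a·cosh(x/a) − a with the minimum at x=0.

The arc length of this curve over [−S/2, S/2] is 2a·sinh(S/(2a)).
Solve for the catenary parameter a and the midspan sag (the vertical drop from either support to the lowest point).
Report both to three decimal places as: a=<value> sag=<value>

seed: a₀ = √(S³/(24(L−S))) = √(45.937³/(24·17.824)) = 15.053439
iter 1: u=1.525797  f(a)=+2.194e+00  f'(a)=-2.967e+00  a ← 15.053439 − (+2.194e+00/-2.967e+00) = 15.792694
iter 2: u=1.454375  f(a)=+1.719e-01  f'(a)=-2.519e+00  a ← 15.792694 − (+1.719e-01/-2.519e+00) = 15.860957
iter 3: u=1.448116  f(a)=+1.255e-03  f'(a)=-2.482e+00  a ← 15.860957 − (+1.255e-03/-2.482e+00) = 15.861463
iter 4: u=1.448069  f(a)=+6.793e-08  f'(a)=-2.482e+00  a ← 15.861463 − (+6.793e-08/-2.482e+00) = 15.861463
iter 5: u=1.448069  f(a)=+0.000e+00  f'(a)=-2.482e+00  a ← 15.861463 − (+0.000e+00/-2.482e+00) = 15.861463
converged: |Δa| < 1e-12 after 5 iterations
sag = a·(cosh(S/(2a)) − 1) = 15.861463·(cosh(1.448069) − 1) = 19.746855
T_max/T_min = cosh(S/(2a)) = 2.244958

a=15.861 sag=19.747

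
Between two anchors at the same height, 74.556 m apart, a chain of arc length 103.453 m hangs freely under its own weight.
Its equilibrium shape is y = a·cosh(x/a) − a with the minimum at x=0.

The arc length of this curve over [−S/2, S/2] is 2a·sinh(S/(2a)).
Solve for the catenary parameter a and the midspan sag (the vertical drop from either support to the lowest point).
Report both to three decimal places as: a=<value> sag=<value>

seed: a₀ = √(S³/(24(L−S))) = √(74.556³/(24·28.897)) = 24.445105
iter 1: u=1.524968  f(a)=+3.552e+00  f'(a)=-2.962e+00  a ← 24.445105 − (+3.552e+00/-2.962e+00) = 25.644478
iter 2: u=1.453646  f(a)=+2.782e-01  f'(a)=-2.514e+00  a ← 25.644478 − (+2.782e-01/-2.514e+00) = 25.755104
iter 3: u=1.447402  f(a)=+2.026e-03  f'(a)=-2.478e+00  a ← 25.755104 − (+2.026e-03/-2.478e+00) = 25.755922
iter 4: u=1.447356  f(a)=+1.092e-07  f'(a)=-2.478e+00  a ← 25.755922 − (+1.092e-07/-2.478e+00) = 25.755922
iter 5: u=1.447356  f(a)=+0.000e+00  f'(a)=-2.478e+00  a ← 25.755922 − (+0.000e+00/-2.478e+00) = 25.755922
converged: |Δa| < 1e-12 after 5 iterations
sag = a·(cosh(S/(2a)) − 1) = 25.755922·(cosh(1.447356) − 1) = 32.028144
T_max/T_min = cosh(S/(2a)) = 2.243525

a=25.756 sag=32.028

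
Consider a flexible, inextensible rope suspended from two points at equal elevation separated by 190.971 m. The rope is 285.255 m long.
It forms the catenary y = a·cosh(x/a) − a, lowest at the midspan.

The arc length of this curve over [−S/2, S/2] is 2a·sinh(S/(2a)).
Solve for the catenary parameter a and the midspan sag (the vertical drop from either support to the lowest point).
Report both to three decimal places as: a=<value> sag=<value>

a=59.195 sag=95.229

seed: a₀ = √(S³/(24(L−S))) = √(190.971³/(24·94.284)) = 55.478730
iter 1: u=1.721119  f(a)=+1.499e+01  f'(a)=-4.518e+00  a ← 55.478730 − (+1.499e+01/-4.518e+00) = 58.796590
iter 2: u=1.623997  f(a)=+1.450e+00  f'(a)=-3.683e+00  a ← 58.796590 − (+1.450e+00/-3.683e+00) = 59.190324
iter 3: u=1.613194  f(a)=+1.678e-02  f'(a)=-3.598e+00  a ← 59.190324 − (+1.678e-02/-3.598e+00) = 59.194986
iter 4: u=1.613067  f(a)=+2.303e-06  f'(a)=-3.597e+00  a ← 59.194986 − (+2.303e-06/-3.597e+00) = 59.194987
iter 5: u=1.613067  f(a)=-5.684e-14  f'(a)=-3.597e+00  a ← 59.194987 − (-5.684e-14/-3.597e+00) = 59.194987
converged: |Δa| < 1e-12 after 5 iterations
sag = a·(cosh(S/(2a)) − 1) = 59.194987·(cosh(1.613067) − 1) = 95.228620
T_max/T_min = cosh(S/(2a)) = 2.608728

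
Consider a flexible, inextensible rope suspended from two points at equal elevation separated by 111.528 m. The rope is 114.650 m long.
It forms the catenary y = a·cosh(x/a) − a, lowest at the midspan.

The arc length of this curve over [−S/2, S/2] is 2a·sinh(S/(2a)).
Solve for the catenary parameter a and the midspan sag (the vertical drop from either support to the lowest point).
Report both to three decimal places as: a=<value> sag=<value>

seed: a₀ = √(S³/(24(L−S))) = √(111.528³/(24·3.122)) = 136.067311
iter 1: u=0.409827  f(a)=+2.632e-02  f'(a)=-4.666e-02  a ← 136.067311 − (+2.632e-02/-4.666e-02) = 136.631409
iter 2: u=0.408135  f(a)=+1.646e-04  f'(a)=-4.608e-02  a ← 136.631409 − (+1.646e-04/-4.608e-02) = 136.634980
iter 3: u=0.408124  f(a)=+6.525e-09  f'(a)=-4.608e-02  a ← 136.634980 − (+6.525e-09/-4.608e-02) = 136.634980
iter 4: u=0.408124  f(a)=+0.000e+00  f'(a)=-4.608e-02  a ← 136.634980 − (+0.000e+00/-4.608e-02) = 136.634980
converged: |Δa| < 1e-12 after 4 iterations
sag = a·(cosh(S/(2a)) − 1) = 136.634980·(cosh(0.408124) − 1) = 11.538140
T_max/T_min = cosh(S/(2a)) = 1.084445

a=136.635 sag=11.538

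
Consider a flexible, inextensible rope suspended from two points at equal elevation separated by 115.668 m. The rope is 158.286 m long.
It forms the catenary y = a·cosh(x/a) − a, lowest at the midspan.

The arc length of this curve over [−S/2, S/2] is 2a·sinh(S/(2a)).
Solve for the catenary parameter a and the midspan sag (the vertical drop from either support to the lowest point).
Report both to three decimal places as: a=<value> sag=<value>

a=40.887 sag=48.194

seed: a₀ = √(S³/(24(L−S))) = √(115.668³/(24·42.618)) = 38.897141
iter 1: u=1.486844  f(a)=+4.967e+00  f'(a)=-2.716e+00  a ← 38.897141 − (+4.967e+00/-2.716e+00) = 40.726021
iter 2: u=1.420075  f(a)=+3.718e-01  f'(a)=-2.323e+00  a ← 40.726021 − (+3.718e-01/-2.323e+00) = 40.886059
iter 3: u=1.414516  f(a)=+2.456e-03  f'(a)=-2.292e+00  a ← 40.886059 − (+2.456e-03/-2.292e+00) = 40.887130
iter 4: u=1.414479  f(a)=+1.087e-07  f'(a)=-2.292e+00  a ← 40.887130 − (+1.087e-07/-2.292e+00) = 40.887130
iter 5: u=1.414479  f(a)=+2.842e-14  f'(a)=-2.292e+00  a ← 40.887130 − (+2.842e-14/-2.292e+00) = 40.887130
converged: |Δa| < 1e-12 after 5 iterations
sag = a·(cosh(S/(2a)) − 1) = 40.887130·(cosh(1.414479) − 1) = 48.193574
T_max/T_min = cosh(S/(2a)) = 2.178698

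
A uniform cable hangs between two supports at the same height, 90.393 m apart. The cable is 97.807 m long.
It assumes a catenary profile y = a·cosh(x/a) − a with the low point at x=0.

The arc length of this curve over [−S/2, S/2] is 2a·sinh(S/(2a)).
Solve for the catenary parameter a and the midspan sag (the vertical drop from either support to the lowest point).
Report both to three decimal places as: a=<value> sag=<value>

seed: a₀ = √(S³/(24(L−S))) = √(90.393³/(24·7.414)) = 64.427353
iter 1: u=0.701511  f(a)=+1.846e-01  f'(a)=-2.417e-01  a ← 64.427353 − (+1.846e-01/-2.417e-01) = 65.191098
iter 2: u=0.693293  f(a)=+3.333e-03  f'(a)=-2.330e-01  a ← 65.191098 − (+3.333e-03/-2.330e-01) = 65.205404
iter 3: u=0.693140  f(a)=+1.132e-06  f'(a)=-2.329e-01  a ← 65.205404 − (+1.132e-06/-2.329e-01) = 65.205409
iter 4: u=0.693140  f(a)=+1.279e-13  f'(a)=-2.329e-01  a ← 65.205409 − (+1.279e-13/-2.329e-01) = 65.205409
converged: |Δa| < 1e-12 after 4 iterations
sag = a·(cosh(S/(2a)) − 1) = 65.205409·(cosh(0.693140) − 1) = 16.301018
T_max/T_min = cosh(S/(2a)) = 1.249995

a=65.205 sag=16.301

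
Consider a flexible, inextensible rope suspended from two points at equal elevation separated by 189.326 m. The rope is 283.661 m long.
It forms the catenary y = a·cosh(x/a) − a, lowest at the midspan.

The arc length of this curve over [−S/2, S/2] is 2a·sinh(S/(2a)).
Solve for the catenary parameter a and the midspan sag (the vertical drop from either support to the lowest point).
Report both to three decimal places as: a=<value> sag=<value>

a=58.447 sag=94.954

seed: a₀ = √(S³/(24(L−S))) = √(189.326³/(24·94.335)) = 54.748641
iter 1: u=1.729047  f(a)=+1.515e+01  f'(a)=-4.593e+00  a ← 54.748641 − (+1.515e+01/-4.593e+00) = 58.046896
iter 2: u=1.630802  f(a)=+1.477e+00  f'(a)=-3.737e+00  a ← 58.046896 − (+1.477e+00/-3.737e+00) = 58.442071
iter 3: u=1.619775  f(a)=+1.739e-02  f'(a)=-3.650e+00  a ← 58.442071 − (+1.739e-02/-3.650e+00) = 58.446834
iter 4: u=1.619643  f(a)=+2.472e-06  f'(a)=-3.649e+00  a ← 58.446834 − (+2.472e-06/-3.649e+00) = 58.446835
iter 5: u=1.619643  f(a)=+0.000e+00  f'(a)=-3.649e+00  a ← 58.446835 − (+0.000e+00/-3.649e+00) = 58.446835
converged: |Δa| < 1e-12 after 5 iterations
sag = a·(cosh(S/(2a)) − 1) = 58.446835·(cosh(1.619643) − 1) = 94.954349
T_max/T_min = cosh(S/(2a)) = 2.624628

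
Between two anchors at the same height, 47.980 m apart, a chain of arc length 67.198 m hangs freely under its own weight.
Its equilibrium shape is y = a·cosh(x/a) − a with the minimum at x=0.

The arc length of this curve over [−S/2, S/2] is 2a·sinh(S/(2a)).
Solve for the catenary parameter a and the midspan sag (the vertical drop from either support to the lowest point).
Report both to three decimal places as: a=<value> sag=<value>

seed: a₀ = √(S³/(24(L−S))) = √(47.980³/(24·19.218)) = 15.475000
iter 1: u=1.550242  f(a)=+2.446e+00  f'(a)=-3.134e+00  a ← 15.475000 − (+2.446e+00/-3.134e+00) = 16.255392
iter 2: u=1.475818  f(a)=+1.972e-01  f'(a)=-2.647e+00  a ← 16.255392 − (+1.972e-01/-2.647e+00) = 16.329877
iter 3: u=1.469086  f(a)=+1.530e-03  f'(a)=-2.607e+00  a ← 16.329877 − (+1.530e-03/-2.607e+00) = 16.330464
iter 4: u=1.469034  f(a)=+9.371e-08  f'(a)=-2.606e+00  a ← 16.330464 − (+9.371e-08/-2.606e+00) = 16.330464
iter 5: u=1.469034  f(a)=+0.000e+00  f'(a)=-2.606e+00  a ← 16.330464 − (+0.000e+00/-2.606e+00) = 16.330464
converged: |Δa| < 1e-12 after 5 iterations
sag = a·(cosh(S/(2a)) − 1) = 16.330464·(cosh(1.469034) − 1) = 21.026956
T_max/T_min = cosh(S/(2a)) = 2.287591

a=16.330 sag=21.027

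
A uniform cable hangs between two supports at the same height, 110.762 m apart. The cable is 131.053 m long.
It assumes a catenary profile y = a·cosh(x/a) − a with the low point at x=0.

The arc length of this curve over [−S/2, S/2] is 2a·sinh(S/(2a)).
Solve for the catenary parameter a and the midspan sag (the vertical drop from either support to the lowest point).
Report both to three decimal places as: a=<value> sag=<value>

a=54.218 sag=30.831

seed: a₀ = √(S³/(24(L−S))) = √(110.762³/(24·20.291)) = 52.823702
iter 1: u=1.048412  f(a)=+1.145e+00  f'(a)=-8.561e-01  a ← 52.823702 − (+1.145e+00/-8.561e-01) = 54.160953
iter 2: u=1.022526  f(a)=+4.491e-02  f'(a)=-7.901e-01  a ← 54.160953 − (+4.491e-02/-7.901e-01) = 54.217798
iter 3: u=1.021454  f(a)=+7.538e-05  f'(a)=-7.875e-01  a ← 54.217798 − (+7.538e-05/-7.875e-01) = 54.217894
iter 4: u=1.021452  f(a)=+2.131e-10  f'(a)=-7.874e-01  a ← 54.217894 − (+2.131e-10/-7.874e-01) = 54.217894
iter 5: u=1.021452  f(a)=+0.000e+00  f'(a)=-7.874e-01  a ← 54.217894 − (+0.000e+00/-7.874e-01) = 54.217894
converged: |Δa| < 1e-12 after 5 iterations
sag = a·(cosh(S/(2a)) − 1) = 54.217894·(cosh(1.021452) − 1) = 30.830929
T_max/T_min = cosh(S/(2a)) = 1.568649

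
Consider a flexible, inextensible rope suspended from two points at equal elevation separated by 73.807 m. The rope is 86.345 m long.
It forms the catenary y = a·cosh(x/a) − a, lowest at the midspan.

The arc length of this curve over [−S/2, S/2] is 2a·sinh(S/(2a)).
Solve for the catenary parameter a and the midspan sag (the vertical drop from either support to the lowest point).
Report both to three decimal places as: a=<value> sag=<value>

a=37.450 sag=19.702

seed: a₀ = √(S³/(24(L−S))) = √(73.807³/(24·12.538)) = 36.553299
iter 1: u=1.009581  f(a)=+6.547e-01  f'(a)=-7.585e-01  a ← 36.553299 − (+6.547e-01/-7.585e-01) = 37.416415
iter 2: u=0.986292  f(a)=+2.391e-02  f'(a)=-7.040e-01  a ← 37.416415 − (+2.391e-02/-7.040e-01) = 37.450371
iter 3: u=0.985397  f(a)=+3.455e-05  f'(a)=-7.020e-01  a ← 37.450371 − (+3.455e-05/-7.020e-01) = 37.450420
iter 4: u=0.985396  f(a)=+7.239e-11  f'(a)=-7.020e-01  a ← 37.450420 − (+7.239e-11/-7.020e-01) = 37.450420
iter 5: u=0.985396  f(a)=+1.421e-14  f'(a)=-7.020e-01  a ← 37.450420 − (+1.421e-14/-7.020e-01) = 37.450420
converged: |Δa| < 1e-12 after 5 iterations
sag = a·(cosh(S/(2a)) − 1) = 37.450420·(cosh(0.985396) − 1) = 19.701997
T_max/T_min = cosh(S/(2a)) = 1.526082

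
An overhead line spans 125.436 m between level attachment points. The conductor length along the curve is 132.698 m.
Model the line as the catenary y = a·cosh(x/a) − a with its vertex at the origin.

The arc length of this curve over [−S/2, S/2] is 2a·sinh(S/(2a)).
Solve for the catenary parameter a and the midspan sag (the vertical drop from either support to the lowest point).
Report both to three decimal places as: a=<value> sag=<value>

a=107.326 sag=18.853

seed: a₀ = √(S³/(24(L−S))) = √(125.436³/(24·7.262)) = 106.414192
iter 1: u=0.589376  f(a)=+1.272e-01  f'(a)=-1.413e-01  a ← 106.414192 − (+1.272e-01/-1.413e-01) = 107.314327
iter 2: u=0.584433  f(a)=+1.632e-03  f'(a)=-1.377e-01  a ← 107.314327 − (+1.632e-03/-1.377e-01) = 107.326178
iter 3: u=0.584368  f(a)=+2.764e-07  f'(a)=-1.376e-01  a ← 107.326178 − (+2.764e-07/-1.376e-01) = 107.326180
iter 4: u=0.584368  f(a)=-2.842e-14  f'(a)=-1.376e-01  a ← 107.326180 − (-2.842e-14/-1.376e-01) = 107.326180
converged: |Δa| < 1e-12 after 4 iterations
sag = a·(cosh(S/(2a)) − 1) = 107.326180·(cosh(0.584368) − 1) = 18.852656
T_max/T_min = cosh(S/(2a)) = 1.175658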